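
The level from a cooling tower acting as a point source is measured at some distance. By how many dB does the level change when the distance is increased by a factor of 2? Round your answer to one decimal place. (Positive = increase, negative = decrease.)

-6.0 dB

Point-source spreading: ΔL = −20·log₁₀(r₂/r₁).
ΔL = −20·log₁₀(2) = -6.02 dB.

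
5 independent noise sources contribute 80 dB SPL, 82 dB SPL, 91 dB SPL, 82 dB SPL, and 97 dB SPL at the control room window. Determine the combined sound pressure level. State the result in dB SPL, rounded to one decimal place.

Incoherent sources combine by intensity addition: L_total = 10·log₁₀(Σ 10^(L_i/10)).
Σ 10^(L/10) = 10^(80/10) + 10^(82/10) + 10^(91/10) + 10^(82/10) + 10^(97/10) = 6.688e+09.
L_total = 10·log₁₀(6.688e+09) = 98.25 dB SPL.

98.3 dB SPL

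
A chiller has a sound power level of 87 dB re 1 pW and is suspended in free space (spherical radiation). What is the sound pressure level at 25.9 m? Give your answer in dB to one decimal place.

L_p = L_w − 10·log₁₀(4π·r²) with r = 25.9 m.
4π·r² = 8430 m², 10·log₁₀ of that is 39.258 dB.
L_p = 87 − 39.258 = 47.74 dB.

47.7 dB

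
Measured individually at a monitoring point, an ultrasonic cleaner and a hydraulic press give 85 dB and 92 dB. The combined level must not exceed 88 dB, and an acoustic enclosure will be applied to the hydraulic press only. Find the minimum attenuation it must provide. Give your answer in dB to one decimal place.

7.0 dB

Fixed contribution from the other source: Σ 10^(L/10) = 10^(85/10) = 3.162e+08 (85.00 dB).
The limit corresponds to 10^(88/10) = 6.310e+08; subtracting the fixed part leaves 3.147e+08 for the hydraulic press, i.e. 84.98 dB.
So the hydraulic press must be reduced from 92 to 84.98 dB: IL = 7.02 dB.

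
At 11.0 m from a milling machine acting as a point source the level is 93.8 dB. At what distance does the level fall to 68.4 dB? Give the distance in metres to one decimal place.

The 25.4 dB drop corresponds to a distance ratio of 10^(25.4/20) for a point source.
r₂ = 11.0·10^((93.8−68.4)/20) = 11.0·10^(25.4/20) = 204.83 m.

204.8 m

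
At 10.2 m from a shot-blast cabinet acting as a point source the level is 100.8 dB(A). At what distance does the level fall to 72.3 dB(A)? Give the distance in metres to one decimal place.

271.4 m

For a point source L₁ − L₂ = 20·log₁₀(r₂/r₁), so r₂ = r₁·10^((L₁−L₂)/20).
r₂ = 10.2·10^((100.8−72.3)/20) = 10.2·10^(28.5/20) = 271.39 m.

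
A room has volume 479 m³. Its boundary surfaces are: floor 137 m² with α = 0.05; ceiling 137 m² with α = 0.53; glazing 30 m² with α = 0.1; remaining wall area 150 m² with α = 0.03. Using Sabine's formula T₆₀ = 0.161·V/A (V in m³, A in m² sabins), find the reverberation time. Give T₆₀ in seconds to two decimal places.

Total absorption A = 137·0.05 + 137·0.53 + 30·0.1 + 150·0.03 = 86.96 m² sabins.
T₆₀ = 0.161·V/A = 0.161·479/86.96 = 0.887 s.

0.89 s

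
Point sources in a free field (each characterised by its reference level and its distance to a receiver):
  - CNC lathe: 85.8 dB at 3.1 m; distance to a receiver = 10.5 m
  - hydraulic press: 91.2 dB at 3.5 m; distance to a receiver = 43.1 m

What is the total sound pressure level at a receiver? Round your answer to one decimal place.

76.2 dB

Propagate each source to the receiver with L = L_ref − 20·log₁₀(r/r_ref), then add intensities.
CNC lathe: 85.8 − 20·log₁₀(10.5/3.1) = 85.8 − 10.60 = 75.20 dB.
hydraulic press: 91.2 − 20·log₁₀(43.1/3.5) = 91.2 − 21.81 = 69.39 dB.
Σ 10^(L/10) = 4.183e+07 → L_total = 10·log₁₀(4.183e+07) = 76.22 dB.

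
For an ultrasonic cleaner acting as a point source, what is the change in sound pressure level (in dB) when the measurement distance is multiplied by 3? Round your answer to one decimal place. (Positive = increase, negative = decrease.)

A point source loses 6 dB per doubling of distance; generally ΔL = −20·log₁₀(r₂/r₁).
ΔL = −20·log₁₀(3) = -9.54 dB.

-9.5 dB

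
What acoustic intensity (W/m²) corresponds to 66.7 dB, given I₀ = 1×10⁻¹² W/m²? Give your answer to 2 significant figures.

I = I₀·10^(L/10) = 10⁻¹² × 10^(66.7/10) = 10^(-5.330).

4.7e-06 W/m²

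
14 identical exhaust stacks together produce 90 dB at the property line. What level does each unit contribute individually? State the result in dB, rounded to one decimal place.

78.5 dB

14 equal contributions raise the level by 10·log₁₀ 14 = 11.461 dB, so each unit alone gives 90 − 11.461.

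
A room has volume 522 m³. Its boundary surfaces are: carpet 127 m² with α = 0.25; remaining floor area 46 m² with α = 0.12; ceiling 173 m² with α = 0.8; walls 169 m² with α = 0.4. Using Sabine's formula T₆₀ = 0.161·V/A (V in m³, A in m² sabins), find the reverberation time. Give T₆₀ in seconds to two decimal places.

0.35 s

Total absorption A = 127·0.25 + 46·0.12 + 173·0.8 + 169·0.4 = 243.27 m² sabins.
T₆₀ = 0.161·V/A = 0.161·522/243.27 = 0.345 s.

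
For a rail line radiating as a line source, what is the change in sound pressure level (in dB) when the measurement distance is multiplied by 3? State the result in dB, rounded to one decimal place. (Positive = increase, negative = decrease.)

-4.8 dB

With cylindrical spreading the level changes by −10·log₁₀(r₂/r₁).
ΔL = −10·log₁₀(3) = -4.77 dB.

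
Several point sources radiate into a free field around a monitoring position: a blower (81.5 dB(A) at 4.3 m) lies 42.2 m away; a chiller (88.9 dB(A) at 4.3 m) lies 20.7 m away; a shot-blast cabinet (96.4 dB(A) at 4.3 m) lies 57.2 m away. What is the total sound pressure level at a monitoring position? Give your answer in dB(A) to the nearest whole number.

78 dB(A)

First find each source's level at the receiver (point-source: −20·log₁₀(r/r_ref)), then combine on an intensity basis.
blower: 81.5 − 20·log₁₀(42.2/4.3) = 81.5 − 19.84 = 61.66 dB(A).
chiller: 88.9 − 20·log₁₀(20.7/4.3) = 88.9 − 13.65 = 75.25 dB(A).
shot-blast cabinet: 96.4 − 20·log₁₀(57.2/4.3) = 96.4 − 22.48 = 73.92 dB(A).
Σ 10^(L/10) = 5.963e+07 → L_total = 10·log₁₀(5.963e+07) = 77.75 dB(A).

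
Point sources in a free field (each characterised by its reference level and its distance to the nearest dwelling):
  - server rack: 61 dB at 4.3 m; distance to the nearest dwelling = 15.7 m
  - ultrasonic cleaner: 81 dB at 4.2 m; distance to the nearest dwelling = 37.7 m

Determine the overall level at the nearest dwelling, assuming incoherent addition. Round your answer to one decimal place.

62.2 dB

Apply inverse-square spreading to bring every level to the receiver, then sum 10^(L/10).
server rack: 61 − 20·log₁₀(15.7/4.3) = 61 − 11.25 = 49.75 dB.
ultrasonic cleaner: 81 − 20·log₁₀(37.7/4.2) = 81 − 19.06 = 61.94 dB.
Σ 10^(L/10) = 1.657e+06 → L_total = 10·log₁₀(1.657e+06) = 62.19 dB.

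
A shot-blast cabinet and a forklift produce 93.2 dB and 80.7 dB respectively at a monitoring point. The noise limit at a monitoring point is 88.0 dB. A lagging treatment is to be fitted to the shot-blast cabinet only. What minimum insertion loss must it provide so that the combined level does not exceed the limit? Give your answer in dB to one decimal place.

The untreated sources together contribute 10^(80.7/10) = 1.175e+08, i.e. 80.70 dB.
The limit corresponds to 10^(88.0/10) = 6.310e+08; subtracting the fixed part leaves 5.135e+08 for the shot-blast cabinet, i.e. 87.11 dB.
Required insertion loss = 93.2 − 87.11 = 6.09 dB.

6.1 dB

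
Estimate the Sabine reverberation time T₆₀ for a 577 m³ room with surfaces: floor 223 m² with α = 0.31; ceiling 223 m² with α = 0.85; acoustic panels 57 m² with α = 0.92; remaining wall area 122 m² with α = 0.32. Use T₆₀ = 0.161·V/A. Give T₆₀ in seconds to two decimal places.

Total absorption A = 223·0.31 + 223·0.85 + 57·0.92 + 122·0.32 = 350.16 m² sabins.
T₆₀ = 0.161 × 577 / 350.16 = 0.265 s.

0.27 s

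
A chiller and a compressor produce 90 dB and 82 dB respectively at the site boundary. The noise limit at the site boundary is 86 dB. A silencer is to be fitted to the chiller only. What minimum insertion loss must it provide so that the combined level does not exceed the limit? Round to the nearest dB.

The untreated sources together contribute 10^(82/10) = 1.585e+08, i.e. 82.00 dB.
To meet 86 dB overall, the treated chiller may contribute at most 10^(86/10) − 1.585e+08 = 2.396e+08, i.e. 83.80 dB.
Required insertion loss = 90 − 83.80 = 6.20 dB.

6 dB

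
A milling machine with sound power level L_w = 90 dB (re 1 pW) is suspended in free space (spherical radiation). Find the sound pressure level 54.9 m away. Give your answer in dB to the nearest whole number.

44 dB

L_p = L_w − 10·log₁₀(4π·r²) with r = 54.9 m.
4π·r² = 3.788e+04 m², 10·log₁₀ of that is 45.784 dB.
L_p = 90 − 45.784 = 44.22 dB.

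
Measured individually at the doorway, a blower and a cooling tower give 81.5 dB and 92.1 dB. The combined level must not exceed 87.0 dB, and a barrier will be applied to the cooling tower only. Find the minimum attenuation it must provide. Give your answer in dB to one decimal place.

Fixed contribution from the other source: Σ 10^(L/10) = 10^(81.5/10) = 1.413e+08 (81.50 dB).
To meet 87.0 dB overall, the treated cooling tower may contribute at most 10^(87.0/10) − 1.413e+08 = 3.599e+08, i.e. 85.56 dB.
So the cooling tower must be reduced from 92.1 to 85.56 dB: IL = 6.54 dB.

6.5 dB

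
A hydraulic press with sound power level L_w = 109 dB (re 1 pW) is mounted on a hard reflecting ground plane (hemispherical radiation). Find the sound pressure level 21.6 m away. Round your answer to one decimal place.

74.3 dB

L_p = L_w − 10·log₁₀(2π·r²) with r = 21.6 m.
2π·r² = 2931 m², 10·log₁₀ of that is 34.671 dB.
L_p = 109 − 34.671 = 74.33 dB.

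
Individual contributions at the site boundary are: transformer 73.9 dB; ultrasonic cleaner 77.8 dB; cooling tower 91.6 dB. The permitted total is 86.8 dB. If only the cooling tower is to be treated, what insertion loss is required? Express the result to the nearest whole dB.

Fixed contribution from the other sources: Σ 10^(L/10) = 10^(73.9/10) + 10^(77.8/10) = 8.480e+07 (79.28 dB).
The limit corresponds to 10^(86.8/10) = 4.786e+08; subtracting the fixed part leaves 3.938e+08 for the cooling tower, i.e. 85.95 dB.
So the cooling tower must be reduced from 91.6 to 85.95 dB: IL = 5.65 dB.

6 dB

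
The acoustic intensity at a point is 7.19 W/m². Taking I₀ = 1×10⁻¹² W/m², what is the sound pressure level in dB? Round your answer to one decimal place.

I/I₀ = 7.19/10⁻¹² = 7.19×10^12, and L = 10·log₁₀(I/I₀).
L = 10·(0.8567 + 12) = 128.57 dB.

128.6 dB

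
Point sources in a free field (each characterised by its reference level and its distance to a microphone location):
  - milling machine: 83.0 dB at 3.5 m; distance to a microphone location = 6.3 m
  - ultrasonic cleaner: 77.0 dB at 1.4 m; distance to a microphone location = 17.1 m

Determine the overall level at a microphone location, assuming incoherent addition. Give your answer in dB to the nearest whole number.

78 dB

Propagate each source to the receiver with L = L_ref − 20·log₁₀(r/r_ref), then add intensities.
milling machine: 83.0 − 20·log₁₀(6.3/3.5) = 83.0 − 5.11 = 77.89 dB.
ultrasonic cleaner: 77.0 − 20·log₁₀(17.1/1.4) = 77.0 − 21.74 = 55.26 dB.
Σ 10^(L/10) = 6.192e+07 → L_total = 10·log₁₀(6.192e+07) = 77.92 dB.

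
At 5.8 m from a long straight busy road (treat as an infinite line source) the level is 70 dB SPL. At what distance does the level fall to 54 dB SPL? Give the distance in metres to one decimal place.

230.9 m

For a line source L₁ − L₂ = 10·log₁₀(r₂/r₁), so r₂ = r₁·10^((L₁−L₂)/10).
r₂ = 5.8·10^((70−54)/10) = 5.8·10^(16.0/10) = 230.90 m.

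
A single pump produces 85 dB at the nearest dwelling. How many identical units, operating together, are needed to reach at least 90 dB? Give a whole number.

4

Need L₁ + 10·log₁₀ N ≥ 90, i.e. log₁₀ N ≥ 0.50.
N ≥ 10^(5.0/10) = 3.162, so N = 4.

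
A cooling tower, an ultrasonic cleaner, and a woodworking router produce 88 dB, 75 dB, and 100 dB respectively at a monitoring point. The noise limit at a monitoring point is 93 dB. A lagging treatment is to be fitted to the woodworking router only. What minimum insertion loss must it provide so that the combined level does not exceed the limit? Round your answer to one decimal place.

8.8 dB

Everything except the woodworking router sums to 10^(88/10) + 10^(75/10) = 6.626e+08 in linear terms, 88.21 dB.
The limit corresponds to 10^(93/10) = 1.995e+09; subtracting the fixed part leaves 1.333e+09 for the woodworking router, i.e. 91.25 dB.
Required insertion loss = 100 − 91.25 = 8.75 dB.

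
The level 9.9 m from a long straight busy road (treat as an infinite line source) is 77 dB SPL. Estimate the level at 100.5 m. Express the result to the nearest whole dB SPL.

For a line source, L₂ = L₁ − 10·log₁₀(r₂/r₁).
L₂ = 77 − 10·log₁₀(100.5/9.9) = 77 − 10.065 = 66.93 dB SPL.

67 dB SPL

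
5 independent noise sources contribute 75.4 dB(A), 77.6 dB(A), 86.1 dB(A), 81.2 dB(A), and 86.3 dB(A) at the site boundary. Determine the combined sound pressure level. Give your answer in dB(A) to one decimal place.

For uncorrelated sources the intensities add, so convert each level to linear form, sum, and take 10·log₁₀ of the total.
Σ 10^(L/10) = 10^(75.4/10) + 10^(77.6/10) + 10^(86.1/10) + 10^(81.2/10) + 10^(86.3/10) = 1.058e+09.
L_total = 10·log₁₀(1.058e+09) = 90.24 dB(A).

90.2 dB(A)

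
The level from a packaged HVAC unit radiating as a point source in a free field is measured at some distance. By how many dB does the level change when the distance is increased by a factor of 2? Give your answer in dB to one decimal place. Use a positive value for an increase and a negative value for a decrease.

A point source loses 6 dB per doubling of distance; generally ΔL = −20·log₁₀(r₂/r₁).
ΔL = −20·log₁₀(2) = -6.02 dB.

-6.0 dB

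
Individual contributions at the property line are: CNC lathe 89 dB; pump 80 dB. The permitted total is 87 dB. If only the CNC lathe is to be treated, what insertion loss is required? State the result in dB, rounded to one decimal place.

3.0 dB

Fixed contribution from the other source: Σ 10^(L/10) = 10^(80/10) = 1.000e+08 (80.00 dB).
To meet 87 dB overall, the treated CNC lathe may contribute at most 10^(87/10) − 1.000e+08 = 4.012e+08, i.e. 86.03 dB.
So the CNC lathe must be reduced from 89 to 86.03 dB: IL = 2.97 dB.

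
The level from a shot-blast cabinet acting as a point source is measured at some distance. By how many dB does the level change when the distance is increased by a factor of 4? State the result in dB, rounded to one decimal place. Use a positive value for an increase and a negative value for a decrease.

-12.0 dB

Point-source spreading: ΔL = −20·log₁₀(r₂/r₁).
ΔL = −20·log₁₀(4) = -12.04 dB.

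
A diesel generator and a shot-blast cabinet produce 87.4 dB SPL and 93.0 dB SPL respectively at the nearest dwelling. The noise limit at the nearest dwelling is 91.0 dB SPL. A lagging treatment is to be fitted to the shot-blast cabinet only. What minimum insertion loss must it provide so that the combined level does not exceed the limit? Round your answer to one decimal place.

4.5 dB

The untreated sources together contribute 10^(87.4/10) = 5.495e+08, i.e. 87.40 dB SPL.
To meet 91.0 dB SPL overall, the treated shot-blast cabinet may contribute at most 10^(91.0/10) − 5.495e+08 = 7.094e+08, i.e. 88.51 dB SPL.
So the shot-blast cabinet must be reduced from 93.0 to 88.51 dB SPL: IL = 4.49 dB.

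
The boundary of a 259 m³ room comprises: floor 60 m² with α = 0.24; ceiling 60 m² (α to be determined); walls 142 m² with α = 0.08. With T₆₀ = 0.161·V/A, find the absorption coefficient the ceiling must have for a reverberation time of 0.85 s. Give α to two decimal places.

Required total absorption A = 0.161·259/0.85 = 49.06 m².
Absorption from the other surfaces = 60·0.24 + 142·0.08 = 25.76 m², so the ceiling must supply 23.30 m² over 60 m².
α = 23.30/60 = 0.388.

0.39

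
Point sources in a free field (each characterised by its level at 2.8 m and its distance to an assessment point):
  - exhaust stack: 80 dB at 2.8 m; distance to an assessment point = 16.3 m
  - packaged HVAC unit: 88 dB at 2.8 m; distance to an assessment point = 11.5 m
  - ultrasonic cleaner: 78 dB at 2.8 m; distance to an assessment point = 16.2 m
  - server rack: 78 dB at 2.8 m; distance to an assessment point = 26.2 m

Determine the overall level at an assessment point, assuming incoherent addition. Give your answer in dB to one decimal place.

76.3 dB

Propagate each source to the receiver with L = L_ref − 20·log₁₀(r/r_ref), then add intensities.
exhaust stack: 80 − 20·log₁₀(16.3/2.8) = 80 − 15.30 = 64.70 dB.
packaged HVAC unit: 88 − 20·log₁₀(11.5/2.8) = 88 − 12.27 = 75.73 dB.
ultrasonic cleaner: 78 − 20·log₁₀(16.2/2.8) = 78 − 15.25 = 62.75 dB.
server rack: 78 − 20·log₁₀(26.2/2.8) = 78 − 19.42 = 58.58 dB.
Σ 10^(L/10) = 4.296e+07 → L_total = 10·log₁₀(4.296e+07) = 76.33 dB.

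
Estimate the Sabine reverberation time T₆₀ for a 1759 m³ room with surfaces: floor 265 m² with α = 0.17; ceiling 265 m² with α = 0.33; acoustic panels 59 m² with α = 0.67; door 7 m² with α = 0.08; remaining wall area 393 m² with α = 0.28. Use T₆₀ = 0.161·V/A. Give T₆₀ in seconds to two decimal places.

1.00 s

A = Σ Sᵢαᵢ = 265·0.17 + 265·0.33 + 59·0.67 + 7·0.08 + 393·0.28 = 282.63 m².
T₆₀ = 0.161 × 1759 / 282.63 = 1.002 s.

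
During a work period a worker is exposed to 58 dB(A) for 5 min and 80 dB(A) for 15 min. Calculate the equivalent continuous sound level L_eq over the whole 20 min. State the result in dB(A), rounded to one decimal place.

78.8 dB(A)

L_eq = 10·log₁₀[(1/T)·Σ tᵢ·10^(Lᵢ/10)] with T = 20 min.
Σ tᵢ·10^(Lᵢ/10) = 5·10^(58/10) + 15·10^(80/10) = 1.503e+09.
L_eq = 10·log₁₀(1.503e+09/20) = 78.76 dB(A).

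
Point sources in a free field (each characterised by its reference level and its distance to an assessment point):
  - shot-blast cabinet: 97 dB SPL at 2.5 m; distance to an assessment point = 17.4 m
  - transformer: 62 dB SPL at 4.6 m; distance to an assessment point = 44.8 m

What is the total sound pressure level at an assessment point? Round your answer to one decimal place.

Apply inverse-square spreading to bring every level to the receiver, then sum 10^(L/10).
shot-blast cabinet: 97 − 20·log₁₀(17.4/2.5) = 97 − 16.85 = 80.15 dB SPL.
transformer: 62 − 20·log₁₀(44.8/4.6) = 62 − 19.77 = 42.23 dB SPL.
Σ 10^(L/10) = 1.035e+08 → L_total = 10·log₁₀(1.035e+08) = 80.15 dB SPL.

80.1 dB SPL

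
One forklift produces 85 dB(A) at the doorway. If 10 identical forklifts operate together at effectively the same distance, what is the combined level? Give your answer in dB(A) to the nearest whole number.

With 10 equal, uncorrelated contributions the intensity is 10× that of one unit, giving a rise of 10·log₁₀ 10.
L_total = 85 + 10·log₁₀(10) = 85 + 10.000 = 95.00 dB(A).

95 dB(A)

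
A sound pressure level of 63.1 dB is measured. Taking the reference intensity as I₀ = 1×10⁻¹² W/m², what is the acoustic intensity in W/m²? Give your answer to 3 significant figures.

2.04e-06 W/m²

I = I₀·10^(L/10) = 10⁻¹² × 10^(63.1/10) = 10^(-5.690).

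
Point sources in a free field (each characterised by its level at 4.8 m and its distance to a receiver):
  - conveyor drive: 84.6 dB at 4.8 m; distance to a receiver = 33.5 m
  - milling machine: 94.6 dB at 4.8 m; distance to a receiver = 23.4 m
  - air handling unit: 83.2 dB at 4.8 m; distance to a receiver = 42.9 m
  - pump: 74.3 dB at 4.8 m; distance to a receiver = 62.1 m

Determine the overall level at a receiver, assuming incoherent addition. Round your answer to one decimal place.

81.1 dB

First find each source's level at the receiver (point-source: −20·log₁₀(r/r_ref)), then combine on an intensity basis.
conveyor drive: 84.6 − 20·log₁₀(33.5/4.8) = 84.6 − 16.88 = 67.72 dB.
milling machine: 94.6 − 20·log₁₀(23.4/4.8) = 94.6 − 13.76 = 80.84 dB.
air handling unit: 83.2 − 20·log₁₀(42.9/4.8) = 83.2 − 19.02 = 64.18 dB.
pump: 74.3 − 20·log₁₀(62.1/4.8) = 74.3 − 22.24 = 52.06 dB.
Σ 10^(L/10) = 1.301e+08 → L_total = 10·log₁₀(1.301e+08) = 81.14 dB.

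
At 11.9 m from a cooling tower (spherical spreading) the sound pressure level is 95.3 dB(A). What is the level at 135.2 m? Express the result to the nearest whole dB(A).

Point-source attenuation: ΔL = 20·log₁₀(r₂/r₁) = 20·log₁₀(135.2/11.9) = 21.109 dB.
L₂ = 95.3 − 20·log₁₀(135.2/11.9) = 95.3 − 21.109 = 74.19 dB(A).

74 dB(A)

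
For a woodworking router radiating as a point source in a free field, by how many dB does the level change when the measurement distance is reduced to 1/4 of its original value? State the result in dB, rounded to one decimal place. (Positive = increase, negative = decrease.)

+12.0 dB

A point source loses 6 dB per doubling of distance; generally ΔL = −20·log₁₀(r₂/r₁).
ΔL = −20·log₁₀(0.25) = +12.04 dB.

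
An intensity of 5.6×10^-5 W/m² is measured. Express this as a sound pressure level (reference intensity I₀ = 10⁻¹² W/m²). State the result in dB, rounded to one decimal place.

77.5 dB

L = 10·log₁₀(I/I₀) = 10·log₁₀(5.6×10^-5/10⁻¹²) = 10·log₁₀(5.6×10^7).
L = 10·(0.7482 + 7) = 77.48 dB.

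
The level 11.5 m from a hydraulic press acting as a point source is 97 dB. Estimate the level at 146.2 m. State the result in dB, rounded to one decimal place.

For a point source, L₂ = L₁ − 20·log₁₀(r₂/r₁).
L₂ = 97 − 20·log₁₀(146.2/11.5) = 97 − 22.085 = 74.92 dB.

74.9 dB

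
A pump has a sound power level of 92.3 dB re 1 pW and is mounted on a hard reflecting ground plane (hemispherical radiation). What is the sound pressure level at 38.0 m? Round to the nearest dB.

The power spreads over a hemisphere of area 2π·r², so L_p = L_w − 10·log₁₀(2π·r²).
2π·r² = 9073 m², 10·log₁₀ of that is 39.577 dB.
L_p = 92.3 − 39.577 = 52.72 dB.

53 dB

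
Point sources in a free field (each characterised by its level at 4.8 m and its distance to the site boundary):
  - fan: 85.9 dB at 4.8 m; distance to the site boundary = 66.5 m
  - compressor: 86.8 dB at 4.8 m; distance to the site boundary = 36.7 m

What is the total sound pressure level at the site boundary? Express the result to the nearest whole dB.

70 dB

Propagate each source to the receiver with L = L_ref − 20·log₁₀(r/r_ref), then add intensities.
fan: 85.9 − 20·log₁₀(66.5/4.8) = 85.9 − 22.83 = 63.07 dB.
compressor: 86.8 − 20·log₁₀(36.7/4.8) = 86.8 − 17.67 = 69.13 dB.
Σ 10^(L/10) = 1.021e+07 → L_total = 10·log₁₀(1.021e+07) = 70.09 dB.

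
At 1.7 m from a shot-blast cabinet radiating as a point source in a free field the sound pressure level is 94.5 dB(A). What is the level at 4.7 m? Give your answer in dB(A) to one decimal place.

85.7 dB(A)

Spherical spreading from a point source gives a 20·log₁₀(r₂/r₁) drop.
L₂ = 94.5 − 20·log₁₀(4.7/1.7) = 94.5 − 8.833 = 85.67 dB(A).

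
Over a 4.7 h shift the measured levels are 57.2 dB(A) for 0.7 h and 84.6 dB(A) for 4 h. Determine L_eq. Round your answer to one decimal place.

The energy average is taken in the linear domain: L_eq = 10·log₁₀[(Σ tᵢ·10^(Lᵢ/10))/T], T = 4.7 h.
Σ tᵢ·10^(Lᵢ/10) = 0.7·10^(57.2/10) + 4·10^(84.6/10) = 1.154e+09.
L_eq = 10·log₁₀(1.154e+09/4.7) = 83.90 dB(A).

83.9 dB(A)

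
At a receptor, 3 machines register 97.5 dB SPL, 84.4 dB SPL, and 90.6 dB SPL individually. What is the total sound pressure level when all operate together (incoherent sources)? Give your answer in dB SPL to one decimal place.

98.5 dB SPL

Incoherent sources combine by intensity addition: L_total = 10·log₁₀(Σ 10^(L_i/10)).
Σ 10^(L/10) = 10^(97.5/10) + 10^(84.4/10) + 10^(90.6/10) = 7.047e+09.
L_total = 10·log₁₀(7.047e+09) = 98.48 dB SPL.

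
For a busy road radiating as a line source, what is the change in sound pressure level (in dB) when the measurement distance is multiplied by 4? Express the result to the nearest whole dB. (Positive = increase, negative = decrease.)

With cylindrical spreading the level changes by −10·log₁₀(r₂/r₁).
ΔL = −10·log₁₀(4) = -6.02 dB.

-6 dB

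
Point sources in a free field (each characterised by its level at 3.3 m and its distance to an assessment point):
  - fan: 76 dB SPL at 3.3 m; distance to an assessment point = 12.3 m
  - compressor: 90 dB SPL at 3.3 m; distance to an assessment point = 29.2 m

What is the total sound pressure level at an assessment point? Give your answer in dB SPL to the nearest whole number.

72 dB SPL

Propagate each source to the receiver with L = L_ref − 20·log₁₀(r/r_ref), then add intensities.
fan: 76 − 20·log₁₀(12.3/3.3) = 76 − 11.43 = 64.57 dB SPL.
compressor: 90 − 20·log₁₀(29.2/3.3) = 90 − 18.94 = 71.06 dB SPL.
Σ 10^(L/10) = 1.564e+07 → L_total = 10·log₁₀(1.564e+07) = 71.94 dB SPL.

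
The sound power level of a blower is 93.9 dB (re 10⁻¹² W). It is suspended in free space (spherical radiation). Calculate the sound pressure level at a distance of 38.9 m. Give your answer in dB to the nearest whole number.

Free-field spherical radiation: L_p = L_w − 10·log₁₀(4π·r²), r = 38.9 m.
4π·r² = 1.902e+04 m², 10·log₁₀ of that is 42.791 dB.
L_p = 93.9 − 42.791 = 51.11 dB.

51 dB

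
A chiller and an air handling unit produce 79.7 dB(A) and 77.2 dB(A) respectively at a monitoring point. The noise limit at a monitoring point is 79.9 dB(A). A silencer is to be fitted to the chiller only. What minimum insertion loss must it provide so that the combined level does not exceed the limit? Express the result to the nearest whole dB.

The untreated sources together contribute 10^(77.2/10) = 5.248e+07, i.e. 77.20 dB(A).
The limit corresponds to 10^(79.9/10) = 9.772e+07; subtracting the fixed part leaves 4.524e+07 for the chiller, i.e. 76.56 dB(A).
So the chiller must be reduced from 79.7 to 76.56 dB(A): IL = 3.14 dB.

3 dB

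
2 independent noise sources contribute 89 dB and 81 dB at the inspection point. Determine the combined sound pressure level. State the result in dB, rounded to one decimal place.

89.6 dB

Incoherent sources combine by intensity addition: L_total = 10·log₁₀(Σ 10^(L_i/10)).
Σ 10^(L/10) = 10^(89/10) + 10^(81/10) = 9.202e+08.
L_total = 10·log₁₀(9.202e+08) = 89.64 dB.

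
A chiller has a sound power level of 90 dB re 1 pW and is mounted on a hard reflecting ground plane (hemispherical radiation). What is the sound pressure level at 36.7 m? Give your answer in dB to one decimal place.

50.7 dB

The power spreads over a hemisphere of area 2π·r², so L_p = L_w − 10·log₁₀(2π·r²).
2π·r² = 8463 m², 10·log₁₀ of that is 39.275 dB.
L_p = 90 − 39.275 = 50.72 dB.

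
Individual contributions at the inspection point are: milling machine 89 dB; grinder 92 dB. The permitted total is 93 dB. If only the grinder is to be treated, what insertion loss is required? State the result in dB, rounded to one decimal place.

1.2 dB

Fixed contribution from the other source: Σ 10^(L/10) = 10^(89/10) = 7.943e+08 (89.00 dB).
To meet 93 dB overall, the treated grinder may contribute at most 10^(93/10) − 7.943e+08 = 1.201e+09, i.e. 90.80 dB.
So the grinder must be reduced from 92 to 90.80 dB: IL = 1.20 dB.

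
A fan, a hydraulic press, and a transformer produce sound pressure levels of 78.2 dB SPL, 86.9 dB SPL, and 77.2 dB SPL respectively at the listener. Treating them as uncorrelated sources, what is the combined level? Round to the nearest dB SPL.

For uncorrelated sources the intensities add, so convert each level to linear form, sum, and take 10·log₁₀ of the total.
Σ 10^(L/10) = 10^(78.2/10) + 10^(86.9/10) + 10^(77.2/10) = 6.083e+08.
L_total = 10·log₁₀(6.083e+08) = 87.84 dB SPL.

88 dB SPL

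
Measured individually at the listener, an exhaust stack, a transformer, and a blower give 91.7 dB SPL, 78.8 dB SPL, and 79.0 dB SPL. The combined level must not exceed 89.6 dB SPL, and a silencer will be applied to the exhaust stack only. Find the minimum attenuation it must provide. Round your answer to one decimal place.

Everything except the exhaust stack sums to 10^(78.8/10) + 10^(79.0/10) = 1.553e+08 in linear terms, 81.91 dB SPL.
The limit corresponds to 10^(89.6/10) = 9.120e+08; subtracting the fixed part leaves 7.567e+08 for the exhaust stack, i.e. 88.79 dB SPL.
So the exhaust stack must be reduced from 91.7 to 88.79 dB SPL: IL = 2.91 dB.

2.9 dB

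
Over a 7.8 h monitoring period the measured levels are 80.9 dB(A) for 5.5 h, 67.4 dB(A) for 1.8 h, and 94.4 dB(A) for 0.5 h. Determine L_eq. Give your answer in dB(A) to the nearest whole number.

L_eq = 10·log₁₀[(1/T)·Σ tᵢ·10^(Lᵢ/10)] with T = 7.8 h.
Σ tᵢ·10^(Lᵢ/10) = 5.5·10^(80.9/10) + 1.8·10^(67.4/10) + 0.5·10^(94.4/10) = 2.064e+09.
L_eq = 10·log₁₀(2.064e+09/7.8) = 84.23 dB(A).

84 dB(A)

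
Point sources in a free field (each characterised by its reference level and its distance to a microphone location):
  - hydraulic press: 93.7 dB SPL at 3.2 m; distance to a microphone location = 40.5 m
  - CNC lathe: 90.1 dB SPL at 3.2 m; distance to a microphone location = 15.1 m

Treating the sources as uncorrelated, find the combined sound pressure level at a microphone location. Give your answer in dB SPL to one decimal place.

77.8 dB SPL

First find each source's level at the receiver (point-source: −20·log₁₀(r/r_ref)), then combine on an intensity basis.
hydraulic press: 93.7 − 20·log₁₀(40.5/3.2) = 93.7 − 22.05 = 71.65 dB SPL.
CNC lathe: 90.1 − 20·log₁₀(15.1/3.2) = 90.1 − 13.48 = 76.62 dB SPL.
Σ 10^(L/10) = 6.059e+07 → L_total = 10·log₁₀(6.059e+07) = 77.82 dB SPL.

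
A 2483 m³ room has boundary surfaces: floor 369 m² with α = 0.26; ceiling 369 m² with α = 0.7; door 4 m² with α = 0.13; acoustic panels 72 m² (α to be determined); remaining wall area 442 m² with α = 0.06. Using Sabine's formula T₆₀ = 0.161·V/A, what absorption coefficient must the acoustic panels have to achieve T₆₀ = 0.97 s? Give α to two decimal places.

From T₆₀ = 0.161·V/A, the target T₆₀ = 0.97 s needs A = 0.161·2483/0.97 = 412.13 m².
Absorption from the other surfaces = 369·0.26 + 369·0.7 + 4·0.13 + 442·0.06 = 381.28 m², so the acoustic panels must supply 30.85 m² over 72 m².
α = 30.85/72 = 0.428.

0.43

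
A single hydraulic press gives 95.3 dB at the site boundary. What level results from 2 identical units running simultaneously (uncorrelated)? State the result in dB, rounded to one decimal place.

L_total = L₁ + 10·log₁₀ N for N identical incoherent sources.
L_total = 95.3 + 10·log₁₀(2) = 95.3 + 3.010 = 98.31 dB.

98.3 dB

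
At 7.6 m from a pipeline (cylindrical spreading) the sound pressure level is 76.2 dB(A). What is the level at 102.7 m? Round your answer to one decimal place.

64.9 dB(A)

Line-source attenuation: ΔL = 10·log₁₀(r₂/r₁) = 10·log₁₀(102.7/7.6) = 11.308 dB.
L₂ = 76.2 − 10·log₁₀(102.7/7.6) = 76.2 − 11.308 = 64.89 dB(A).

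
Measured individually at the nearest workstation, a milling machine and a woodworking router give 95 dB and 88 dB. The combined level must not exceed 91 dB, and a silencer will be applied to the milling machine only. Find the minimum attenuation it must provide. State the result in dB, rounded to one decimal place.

7.0 dB

Fixed contribution from the other source: Σ 10^(L/10) = 10^(88/10) = 6.310e+08 (88.00 dB).
To meet 91 dB overall, the treated milling machine may contribute at most 10^(91/10) − 6.310e+08 = 6.280e+08, i.e. 87.98 dB.
So the milling machine must be reduced from 95 to 87.98 dB: IL = 7.02 dB.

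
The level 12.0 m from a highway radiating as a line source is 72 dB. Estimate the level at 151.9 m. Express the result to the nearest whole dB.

61 dB

Line-source attenuation: ΔL = 10·log₁₀(r₂/r₁) = 10·log₁₀(151.9/12.0) = 11.024 dB.
L₂ = 72 − 10·log₁₀(151.9/12.0) = 72 − 11.024 = 60.98 dB.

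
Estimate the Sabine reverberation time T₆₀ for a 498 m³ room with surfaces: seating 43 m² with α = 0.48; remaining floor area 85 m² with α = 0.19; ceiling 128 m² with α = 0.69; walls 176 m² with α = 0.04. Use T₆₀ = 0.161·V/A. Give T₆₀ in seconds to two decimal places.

0.61 s

Total absorption A = 43·0.48 + 85·0.19 + 128·0.69 + 176·0.04 = 132.15 m² sabins.
T₆₀ = 0.161·V/A = 0.161·498/132.15 = 0.607 s.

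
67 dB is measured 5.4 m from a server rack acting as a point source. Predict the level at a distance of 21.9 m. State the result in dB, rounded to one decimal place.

Spherical spreading from a point source gives a 20·log₁₀(r₂/r₁) drop.
L₂ = 67 − 20·log₁₀(21.9/5.4) = 67 − 12.161 = 54.84 dB.

54.8 dB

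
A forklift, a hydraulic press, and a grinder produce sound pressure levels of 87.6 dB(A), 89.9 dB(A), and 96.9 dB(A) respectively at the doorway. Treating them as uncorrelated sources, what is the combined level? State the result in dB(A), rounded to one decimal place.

98.1 dB(A)

Incoherent sources combine by intensity addition: L_total = 10·log₁₀(Σ 10^(L_i/10)).
Σ 10^(L/10) = 10^(87.6/10) + 10^(89.9/10) + 10^(96.9/10) = 6.450e+09.
L_total = 10·log₁₀(6.450e+09) = 98.10 dB(A).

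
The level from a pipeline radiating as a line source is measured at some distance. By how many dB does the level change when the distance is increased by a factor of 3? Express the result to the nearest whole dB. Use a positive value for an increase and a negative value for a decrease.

-5 dB

With cylindrical spreading the level changes by −10·log₁₀(r₂/r₁).
ΔL = −10·log₁₀(3) = -4.77 dB.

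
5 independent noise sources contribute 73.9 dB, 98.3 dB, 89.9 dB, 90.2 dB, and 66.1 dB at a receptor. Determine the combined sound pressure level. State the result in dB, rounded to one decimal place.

99.5 dB

Incoherent sources combine by intensity addition: L_total = 10·log₁₀(Σ 10^(L_i/10)).
Σ 10^(L/10) = 10^(73.9/10) + 10^(98.3/10) + 10^(89.9/10) + 10^(90.2/10) + 10^(66.1/10) = 8.814e+09.
L_total = 10·log₁₀(8.814e+09) = 99.45 dB.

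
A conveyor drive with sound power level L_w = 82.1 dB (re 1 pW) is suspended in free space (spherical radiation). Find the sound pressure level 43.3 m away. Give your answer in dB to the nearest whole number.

L_p = L_w − 10·log₁₀(4π·r²) with r = 43.3 m.
4π·r² = 2.356e+04 m², 10·log₁₀ of that is 43.722 dB.
L_p = 82.1 − 43.722 = 38.38 dB.

38 dB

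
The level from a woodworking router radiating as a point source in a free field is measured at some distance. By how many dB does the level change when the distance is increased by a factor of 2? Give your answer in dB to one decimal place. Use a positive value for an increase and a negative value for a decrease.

A point source loses 6 dB per doubling of distance; generally ΔL = −20·log₁₀(r₂/r₁).
ΔL = −20·log₁₀(2) = -6.02 dB.

-6.0 dB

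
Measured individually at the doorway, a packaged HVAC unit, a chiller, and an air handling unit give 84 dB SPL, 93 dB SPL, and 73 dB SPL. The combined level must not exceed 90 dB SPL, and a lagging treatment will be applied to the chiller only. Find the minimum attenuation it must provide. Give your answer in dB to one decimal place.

4.4 dB

Fixed contribution from the other sources: Σ 10^(L/10) = 10^(84/10) + 10^(73/10) = 2.711e+08 (84.33 dB SPL).
The limit corresponds to 10^(90/10) = 1.000e+09; subtracting the fixed part leaves 7.289e+08 for the chiller, i.e. 88.63 dB SPL.
So the chiller must be reduced from 93 to 88.63 dB SPL: IL = 4.37 dB.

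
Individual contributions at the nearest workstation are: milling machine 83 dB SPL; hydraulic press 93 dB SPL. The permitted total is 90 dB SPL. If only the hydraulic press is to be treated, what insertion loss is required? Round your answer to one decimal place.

Fixed contribution from the other source: Σ 10^(L/10) = 10^(83/10) = 1.995e+08 (83.00 dB SPL).
The limit corresponds to 10^(90/10) = 1.000e+09; subtracting the fixed part leaves 8.005e+08 for the hydraulic press, i.e. 89.03 dB SPL.
Required insertion loss = 93 − 89.03 = 3.97 dB.

4.0 dB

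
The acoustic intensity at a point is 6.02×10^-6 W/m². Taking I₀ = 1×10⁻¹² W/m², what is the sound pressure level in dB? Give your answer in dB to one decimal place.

L = 10·log₁₀(I/I₀) = 10·log₁₀(6.02×10^-6/10⁻¹²) = 10·log₁₀(6.02×10^6).
L = 10·(0.7796 + 6) = 67.80 dB.

67.8 dB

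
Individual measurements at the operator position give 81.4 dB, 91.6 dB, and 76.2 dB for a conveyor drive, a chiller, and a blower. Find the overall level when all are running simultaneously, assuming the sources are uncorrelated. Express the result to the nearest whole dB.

Incoherent sources combine by intensity addition: L_total = 10·log₁₀(Σ 10^(L_i/10)).
Σ 10^(L/10) = 10^(81.4/10) + 10^(91.6/10) + 10^(76.2/10) = 1.625e+09.
L_total = 10·log₁₀(1.625e+09) = 92.11 dB.

92 dB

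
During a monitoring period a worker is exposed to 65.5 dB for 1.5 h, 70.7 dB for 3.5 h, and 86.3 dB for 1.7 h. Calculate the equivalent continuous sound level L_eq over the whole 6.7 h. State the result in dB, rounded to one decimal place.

L_eq = 10·log₁₀[(1/T)·Σ tᵢ·10^(Lᵢ/10)] with T = 6.7 h.
Σ tᵢ·10^(Lᵢ/10) = 1.5·10^(65.5/10) + 3.5·10^(70.7/10) + 1.7·10^(86.3/10) = 7.716e+08.
L_eq = 10·log₁₀(7.716e+08/6.7) = 80.61 dB.

80.6 dB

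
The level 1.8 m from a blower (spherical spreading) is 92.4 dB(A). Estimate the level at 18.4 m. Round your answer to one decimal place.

For a point source, L₂ = L₁ − 20·log₁₀(r₂/r₁).
L₂ = 92.4 − 20·log₁₀(18.4/1.8) = 92.4 − 20.191 = 72.21 dB(A).

72.2 dB(A)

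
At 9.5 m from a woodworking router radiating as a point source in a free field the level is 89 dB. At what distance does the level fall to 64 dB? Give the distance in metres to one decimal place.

For a point source L₁ − L₂ = 20·log₁₀(r₂/r₁), so r₂ = r₁·10^((L₁−L₂)/20).
r₂ = 9.5·10^((89−64)/20) = 9.5·10^(25.0/20) = 168.94 m.

168.9 m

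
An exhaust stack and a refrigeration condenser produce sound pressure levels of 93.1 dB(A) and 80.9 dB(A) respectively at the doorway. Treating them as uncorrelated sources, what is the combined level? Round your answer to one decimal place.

Incoherent sources combine by intensity addition: L_total = 10·log₁₀(Σ 10^(L_i/10)).
Σ 10^(L/10) = 10^(93.1/10) + 10^(80.9/10) = 2.165e+09.
L_total = 10·log₁₀(2.165e+09) = 93.35 dB(A).

93.4 dB(A)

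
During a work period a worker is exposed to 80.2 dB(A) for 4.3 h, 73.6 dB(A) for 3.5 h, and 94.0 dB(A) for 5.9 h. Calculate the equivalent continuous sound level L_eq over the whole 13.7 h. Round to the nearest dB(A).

Weight each interval's intensity by its duration and average over T = 13.7 h:
Σ tᵢ·10^(Lᵢ/10) = 4.3·10^(80.2/10) + 3.5·10^(73.6/10) + 5.9·10^(94.0/10) = 1.535e+10.
L_eq = 10·log₁₀(1.535e+10/13.7) = 90.49 dB(A).

90 dB(A)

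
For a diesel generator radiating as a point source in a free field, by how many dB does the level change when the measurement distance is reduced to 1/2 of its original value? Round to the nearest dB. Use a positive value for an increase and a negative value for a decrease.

With spherical spreading the level changes by −20·log₁₀(r₂/r₁).
ΔL = −20·log₁₀(0.5) = +6.02 dB.

+6 dB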